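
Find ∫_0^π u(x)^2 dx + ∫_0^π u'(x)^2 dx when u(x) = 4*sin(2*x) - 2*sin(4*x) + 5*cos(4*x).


||u||_{H^1(0,π)}^2 = 573*π/2

u'(x) = -20*sin(4*x) + 8*cos(2*x) - 8*cos(4*x).
Expand u² and (u')² and integrate term by term on (0, π), using: for integers n ≥ 1, ∫_0^π sin²(nx) dx = ∫_0^π cos²(nx) dx = π/2; for n ≠ n', ∫_0^π sin(nx)sin(n'x) dx = ∫_0^π cos(nx)cos(n'x) dx = 0; and by product-to-sum, ∫_0^π sin(nx)cos(n'x) dx = ½∫_0^π [sin((n+n')x) + sin((n−n')x)] dx, which is 0 when n+n' is even and 2n/(n²−n'²) when n+n' is odd (it need not vanish on (0, π)).
  u² squared terms: (-2)²·∫sin(4x)² dx = 4·π/2 = 2*π;  (4)²·∫sin(2x)² dx = 16·π/2 = 8*π;  (5)²·∫cos(4x)² dx = 25·π/2 = 25*π/2.
  u² cross terms: 2·(-2)·(4)·∫sin(4x)·sin(2x) dx = -16·(0) = 0;  2·(-2)·(5)·∫sin(4x)·cos(4x) dx = -20·(0) = 0;  2·(4)·(5)·∫sin(2x)·cos(4x) dx = 40·(0) = 0.
  So ∫_0^π u² dx = 2*π + 8*π + 25*π/2 + 0 + 0 + 0 = 45*π/2.
  (u')² squared terms: (-20)²·∫sin(4x)² dx = 400·π/2 = 200*π;  (-8)²·∫cos(4x)² dx = 64·π/2 = 32*π;  (8)²·∫cos(2x)² dx = 64·π/2 = 32*π.
  (u')² cross terms: 2·(-20)·(-8)·∫sin(4x)·cos(4x) dx = 320·(0) = 0;  2·(-20)·(8)·∫sin(4x)·cos(2x) dx = -320·(0) = 0;  2·(-8)·(8)·∫cos(4x)·cos(2x) dx = -128·(0) = 0.
  So ∫_0^π (u')² dx = 200*π + 32*π + 32*π + 0 + 0 + 0 = 264*π.
||u||_{H^1}^2 = (45*π/2) + (264*π) = 573*π/2.


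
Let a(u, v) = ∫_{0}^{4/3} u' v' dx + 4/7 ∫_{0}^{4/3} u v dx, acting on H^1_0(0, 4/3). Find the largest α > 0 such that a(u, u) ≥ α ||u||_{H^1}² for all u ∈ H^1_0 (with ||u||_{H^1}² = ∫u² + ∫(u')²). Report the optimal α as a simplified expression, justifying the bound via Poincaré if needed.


α = (64 + 63*π^2)/(7*(16 + 9*π^2))

Coercivity of a(·,·) on H^1_0(0, 4/3) means a(u, u) ≥ α ||u||_{H^1}² for every u ∈ H^1_0.
The interval has length L = 4/3, and Poincaré/coercivity depend only on L. Here a(u, u) = ∫(u')² + (4/7)·∫u².
Here 0 < c = 4/7 < 1. The condition a(u,u) ≥ α||u||_{H^1}² reads (1−α)∫(u')² ≥ (α−c)∫u². Any admissible α is ≤ 1 (rapidly oscillating u have ∫u²/∫(u')² → 0), and α = 1 would force 0 ≥ (1−c)∫u², impossible since c < 1; so 1−α > 0. By the sharp Poincaré inequality on H^1_0 of an interval of length L, ∫(u')² ≥ (π/L)²∫u² with equality for the first sine mode sin(π(x−x₀)/L) (x₀ the left endpoint), so the inequality holds for all u iff (1−α)(π/L)² ≥ α − c, i.e. α ≤ ((π/L)² + c)/((π/L)² + 1) = (1 + c(L/π)²)/(1 + (L/π)²). With (π/L)² = 9*π^2/16 and c = 4/7, the largest admissible constant is α = ((π/L)² + c)/((π/L)² + 1).
Simplifying, α = (64 + 63*π^2)/(7*(16 + 9*π^2)).


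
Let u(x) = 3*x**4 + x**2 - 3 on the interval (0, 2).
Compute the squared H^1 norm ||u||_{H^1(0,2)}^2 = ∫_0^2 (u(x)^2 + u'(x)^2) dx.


||u||_{H^1}^2 = 363922/105

The H^1 norm (squared) on an interval (0, L) is
  ||u||_{H^1}^2 = ∫_0^L u(x)^2 dx + ∫_0^L u'(x)^2 dx.
Compute u'(x) = 12*x**3 + 2*x.
Then u(x)^2 = 9*x**8 + 6*x**6 - 17*x**4 - 6*x**2 + 9 and u'(x)^2 = 144*x**6 + 48*x**4 + 4*x**2.
Integrate each monomial from 0 to 2 using ∫_0^2 c·x^n dx = c·2^(n+1)/(n+1):
  ∫_0^2 u(x)^2 dx = ∫_0^2 (9*x^8 + 6*x^6 - 17*x^4 - 6*x^2 + 9) dx. Term by term:
    ∫_0^2 9*x^8 dx = 512;  ∫_0^2 6*x^6 dx = 768/7;  ∫_0^2 -17*x^4 dx = -544/5;
    ∫_0^2 -6*x^2 dx = -16;  ∫_0^2 9 dx = 18.
  Sum: 512 + 768/7 − 544/5 − 16 + 18 = 18022/35.
  ∫_0^2 u'(x)^2 dx = ∫_0^2 (144*x^6 + 48*x^4 + 4*x^2) dx. Term by term:
    ∫_0^2 144*x^6 dx = 18432/7;  ∫_0^2 48*x^4 dx = 1536/5;  ∫_0^2 4*x^2 dx = 32/3.
  Sum: 18432/7 + 1536/5 + 32/3 = 309856/105.
Adding: ||u||_{H^1}^2 = 18022/35 + 309856/105 = 363922/105.


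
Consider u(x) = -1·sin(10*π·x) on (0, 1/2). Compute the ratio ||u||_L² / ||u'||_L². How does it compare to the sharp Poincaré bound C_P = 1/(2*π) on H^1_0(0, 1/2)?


||u||_L² / ||u'||_L² = 1/(10*π) < C_P = 1/(2*π).

u(x) = -1·sin(10*π·x), so u'(x) = -10*π*cos(10*π*x).
Writing u(x) = A·sin(kπx/L) with A = -1 and k = 5, use ∫_0^L sin²(kπx/L) dx = L/2 and ∫_0^L cos²(kπx/L) dx = L/2.
u² = 1·sin²(10*π·x) and (u')² = 100*π^2·cos²(10*π·x), and each of sin², cos² integrates to L/2 = 1/4 over (0, 1/2).
∫_0^1/2 u² dx = 1/4, so ||u||_L² = 1/2.
∫_0^1/2 (u')² dx = 25*π^2, so ||u'||_L² = 5*π.
Ratio ||u||_L² / ||u'||_L² = 1/(10*π).
Sharp Poincaré constant on H^1_0(0, 1/2) is C_P = L/π = 1/(2*π), achieved by sin(2*π·x).
This is the k = 5 harmonic; the ratio L/(kπ) is strictly less than C_P = L/π, consistent with the sharp inequality ||u||_L² ≤ C_P ||u'||_L².


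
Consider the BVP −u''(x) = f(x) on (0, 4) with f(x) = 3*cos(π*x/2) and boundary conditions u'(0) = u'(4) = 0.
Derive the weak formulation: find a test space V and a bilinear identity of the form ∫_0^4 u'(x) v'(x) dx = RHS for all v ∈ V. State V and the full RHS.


V = H^1(0, 4) (no boundary constraint on v; u is determined up to an additive constant); weak form: ∫_0^4 u'v' dx = ∫_0^4 (3*cos(π*x/2)) v dx for all v ∈ V.

Multiply both sides by a test function v and integrate from 0 to 4:
  ∫_0^4 −u''(x) v(x) dx = ∫_0^4 f(x) v(x) dx.
Integrate the LHS by parts once:
  ∫_0^4 −u'' v dx = −[u'(x) v(x)]_0^4 + ∫_0^4 u'(x) v'(x) dx.
Thus ∫_0^4 u'(x) v'(x) dx = ∫_0^4 f(x) v(x) dx + [u'(x) v(x)]_0^4.
Choose V so that boundary terms are either known or forced to vanish.
u has homogeneous Neumann: u'(0) = u'(4) = 0. So [u' v]_0^4 = 0·v(4) − 0·v(0) = 0 for any v; take V = H^1(0, 4).
Weak formulation: find u (satisfying any essential BC) such that ∫_0^4 u'(x) v'(x) dx = ∫_0^4 f v dx for all v ∈ V (homogeneous Neumann, so boundary terms vanish).
Substituting f(x) = 3*cos(π*x/2), the right-hand side is ∫_0^4 (3*cos(π*x/2)) v dx.
Compatibility check (pure Neumann): taking v ≡ 1 ∈ V gives 0 = ∫_0^4 f dx + (0) − (0), i.e. ∫_0^4 f dx must equal u'(0) − u'(4) = 0. Indeed ∫_0^4 (3*cos(π*x/2)) dx = 0, so the data are compatible. The solution is then unique only up to an additive constant (fix it e.g. by requiring ∫_0^4 u dx = 0).


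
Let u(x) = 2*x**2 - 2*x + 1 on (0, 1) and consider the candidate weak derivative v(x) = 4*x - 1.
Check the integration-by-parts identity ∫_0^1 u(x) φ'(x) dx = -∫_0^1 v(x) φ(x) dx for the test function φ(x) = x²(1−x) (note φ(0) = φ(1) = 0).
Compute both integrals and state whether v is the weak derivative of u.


LHS = -1/30, RHS = -7/60. No, v is not the weak derivative of u.

u(x) = 2*x**2 - 2*x + 1, classical derivative u'(x) = 4*x - 2.
φ(x) = x²(1−x), so φ'(x) = x*(2 - 3*x).
Note φ(0) = φ(1) = 0, so the boundary term u·φ vanishes.
LHS = ∫_0^1 u(x) φ'(x) dx = ∫_0^1 (-6*x^4 + 10*x^3 - 7*x^2 + 2*x) dx. Term by term:
  ∫_0^1 -6*x^4 dx = -6/5;  ∫_0^1 10*x^3 dx = 5/2;  ∫_0^1 -7*x^2 dx = -7/3;
  ∫_0^1 2*x dx = 1.
Sum: -6/5 + 5/2 − 7/3 + 1 = -1/30.
So LHS = -1/30.
∫_0^1 v(x) φ(x) dx = ∫_0^1 (-4*x^4 + 5*x^3 - x^2) dx. Term by term:
  ∫_0^1 -4*x^4 dx = -4/5;  ∫_0^1 5*x^3 dx = 5/4;  ∫_0^1 -x^2 dx = -1/3.
Sum: -4/5 + 5/4 − 1/3 = 7/60.
So RHS = -∫_0^1 v(x) φ(x) dx = -7/60.
LHS − RHS = 1/12 ≠ 0, so the identity fails.
(For a valid weak derivative the identity must hold for EVERY test function, in particular this one. The failure shows v is NOT the weak derivative of u.)
Correct weak derivative would be u'(x) = 4*x - 2.


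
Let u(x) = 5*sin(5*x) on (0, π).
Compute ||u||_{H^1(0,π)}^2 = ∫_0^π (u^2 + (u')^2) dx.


||u||_{H^1(0,π)}^2 = 325*π

u'(x) = 25*cos(5*x).
Expand u² and (u')² and integrate term by term on (0, π), using: for integers n ≥ 1, ∫_0^π sin²(nx) dx = ∫_0^π cos²(nx) dx = π/2; for n ≠ n', ∫_0^π sin(nx)sin(n'x) dx = ∫_0^π cos(nx)cos(n'x) dx = 0; and by product-to-sum, ∫_0^π sin(nx)cos(n'x) dx = ½∫_0^π [sin((n+n')x) + sin((n−n')x)] dx, which is 0 when n+n' is even and 2n/(n²−n'²) when n+n' is odd (it need not vanish on (0, π)).
  u² squared terms: (5)²·∫sin(5x)² dx = 25·π/2 = 25*π/2.
  So ∫_0^π u² dx = 25*π/2.
  (u')² squared terms: (25)²·∫cos(5x)² dx = 625·π/2 = 625*π/2.
  So ∫_0^π (u')² dx = 625*π/2.
||u||_{H^1}^2 = (25*π/2) + (625*π/2) = 325*π.


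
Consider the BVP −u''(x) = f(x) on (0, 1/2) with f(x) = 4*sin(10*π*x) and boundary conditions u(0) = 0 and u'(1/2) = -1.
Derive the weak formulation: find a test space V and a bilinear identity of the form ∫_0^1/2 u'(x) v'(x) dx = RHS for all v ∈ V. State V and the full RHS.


V = {v ∈ H^1(0, 1/2) : v(0) = 0} (test functions vanish at x = 0 where u is specified); weak form: ∫_0^1/2 u'v' dx = ∫_0^1/2 (4*sin(10*π*x)) v dx − v(1/2) for all v ∈ V.

Multiply both sides by a test function v and integrate from 0 to 1/2:
  ∫_0^1/2 −u''(x) v(x) dx = ∫_0^1/2 f(x) v(x) dx.
Integrate the LHS by parts once:
  ∫_0^1/2 −u'' v dx = −[u'(x) v(x)]_0^1/2 + ∫_0^1/2 u'(x) v'(x) dx.
Thus ∫_0^1/2 u'(x) v'(x) dx = ∫_0^1/2 f(x) v(x) dx + [u'(x) v(x)]_0^1/2.
Choose V so that boundary terms are either known or forced to vanish.
Mixed BC: u(0) = 0 (Dirichlet) and u'(1/2) = -1 (Neumann). Define V = {v ∈ H^1(0, 1/2) : v(0) = 0}. Then [u' v]_0^1/2 = u'(1/2)·v(1/2) − u'(0)·0 = − v(1/2).
Weak formulation: find u (satisfying any essential BC) such that ∫_0^1/2 u'(x) v'(x) dx = ∫_0^1/2 f v dx − v(1/2) for all v ∈ V (Dirichlet at 0 absorbed into V; Neumann datum at x = 1/2 contributes the boundary term).
Substituting f(x) = 4*sin(10*π*x), the right-hand side is ∫_0^1/2 (4*sin(10*π*x)) v dx − v(1/2).


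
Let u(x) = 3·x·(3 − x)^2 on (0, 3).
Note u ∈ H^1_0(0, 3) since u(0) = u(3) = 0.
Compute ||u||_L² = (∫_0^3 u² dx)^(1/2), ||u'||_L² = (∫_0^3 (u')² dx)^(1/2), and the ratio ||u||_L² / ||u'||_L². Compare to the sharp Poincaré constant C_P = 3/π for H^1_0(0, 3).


||u||_L² / ||u'||_L² = 3*sqrt(14)/14 < C_P = 3/π.

u(x) = 3·x·(3 − x)^2, so u'(x) = 9*(x - 3)*(x - 1).
u(x) = 3·x·(3 − x)^2 vanishes at x = 0 and x = 3, so u ∈ H^1_0(0, 3). Differentiate via the product rule and integrate the resulting polynomials term by term.
  ∫_0^3 u² dx = ∫_0^3 (9*x^6 - 108*x^5 + 486*x^4 - 972*x^3 + 729*x^2) dx. Term by term:
    ∫_0^3 9*x^6 dx = 19683/7;  ∫_0^3 -108*x^5 dx = -13122;  ∫_0^3 486*x^4 dx = 118098/5;
    ∫_0^3 -972*x^3 dx = -19683;  ∫_0^3 729*x^2 dx = 6561.
  Sum: 19683/7 − 13122 + 118098/5 − 19683 + 6561 = 6561/35.
  ∫_0^3 (u')² dx = ∫_0^3 (81*x^4 - 648*x^3 + 1782*x^2 - 1944*x + 729) dx. Term by term:
    ∫_0^3 81*x^4 dx = 19683/5;  ∫_0^3 -648*x^3 dx = -13122;  ∫_0^3 1782*x^2 dx = 16038;
    ∫_0^3 -1944*x dx = -8748;  ∫_0^3 729 dx = 2187.
  Sum: 19683/5 − 13122 + 16038 − 8748 + 2187 = 1458/5.
∫_0^3 u² dx = 6561/35, so ||u||_L² = 81*sqrt(35)/35.
∫_0^3 (u')² dx = 1458/5, so ||u'||_L² = 27*sqrt(10)/5.
Ratio ||u||_L² / ||u'||_L² = 3*sqrt(14)/14.
Sharp Poincaré constant on H^1_0(0, 3) is C_P = L/π = 3/π, achieved by sin(π/3·x).
A polynomial bump cannot attain the sharp Poincaré constant (only the first sine eigenfunction does), so the ratio is strictly less than C_P, consistent with ||u||_L² ≤ C_P ||u'||_L².


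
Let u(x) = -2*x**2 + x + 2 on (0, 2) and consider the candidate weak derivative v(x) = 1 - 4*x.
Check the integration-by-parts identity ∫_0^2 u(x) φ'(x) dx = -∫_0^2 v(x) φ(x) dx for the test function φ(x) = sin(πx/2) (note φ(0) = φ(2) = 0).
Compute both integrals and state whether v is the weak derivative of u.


LHS = 12/π, RHS = 12/π. Yes, v = u' weakly.

u(x) = -2*x**2 + x + 2, classical derivative u'(x) = 1 - 4*x.
φ(x) = sin(πx/2), so φ'(x) = π*cos(π*x/2)/2.
Note φ(0) = φ(2) = 0, so the boundary term u·φ vanishes.
LHS = ∫_0^2 u(x) φ'(x) dx = ∫_0^2 (-π*x^2*cos(π*x/2) + π*x*cos(π*x/2)/2 + π*cos(π*x/2)) dx. Term by term:
  ∫_0^2 π*cos(π*x/2) dx = 0;  ∫_0^2 π*x*cos(π*x/2)/2 dx = -4/π;  ∫_0^2 -π*x^2*cos(π*x/2) dx = 16/π.
Sum: 0 − 4/π + 16/π = 12/π.
So LHS = 12/π.
∫_0^2 v(x) φ(x) dx = ∫_0^2 (-4*x*sin(π*x/2) + sin(π*x/2)) dx. Term by term:
  ∫_0^2 -4*x*sin(π*x/2) dx = -16/π;  ∫_0^2 sin(π*x/2) dx = 4/π.
Sum: -16/π + 4/π = -12/π.
So RHS = -∫_0^2 v(x) φ(x) dx = 12/π.
LHS = RHS, so the identity holds for this test φ.
Moreover u is smooth here and v(x) = u'(x) = 1 - 4*x pointwise, so the identity holds for every test function. Hence v is the weak derivative of u.


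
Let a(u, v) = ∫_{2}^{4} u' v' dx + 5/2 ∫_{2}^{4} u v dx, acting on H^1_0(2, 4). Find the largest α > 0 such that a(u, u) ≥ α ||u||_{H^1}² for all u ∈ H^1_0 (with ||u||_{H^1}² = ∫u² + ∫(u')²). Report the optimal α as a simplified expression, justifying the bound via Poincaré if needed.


α = 1

Coercivity of a(·,·) on H^1_0(2, 4) means a(u, u) ≥ α ||u||_{H^1}² for every u ∈ H^1_0.
The interval has length L = 2, and Poincaré/coercivity depend only on L. Here a(u, u) = ∫(u')² + (5/2)·∫u².
Here c = 5/2 ≥ 1, so a(u,u) = ∫(u')² + c∫u² ≥ ∫(u')² + ∫u² = ||u||_{H^1}², i.e. α = 1 works. No larger α is possible: a(u,u) ≥ α||u||_{H^1}² means (1−α)∫(u')² ≥ (α−c)∫u², and for the modes u_n = sin(nπ(x−x₀)/L) (x₀ the left endpoint) one has ∫u_n²/∫(u_n')² = (L/(nπ))² → 0, so a(u_n,u_n)/||u_n||_{H^1}² → 1. Hence the optimal constant is α = 1.
Therefore α = 1.


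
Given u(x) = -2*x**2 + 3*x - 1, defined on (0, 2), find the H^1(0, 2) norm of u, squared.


||u||_{H^1}^2 = 224/15

The H^1 norm (squared) on an interval (0, L) is
  ||u||_{H^1}^2 = ∫_0^L u(x)^2 dx + ∫_0^L u'(x)^2 dx.
Compute u'(x) = 3 - 4*x.
Then u(x)^2 = 4*x**4 - 12*x**3 + 13*x**2 - 6*x + 1 and u'(x)^2 = 16*x**2 - 24*x + 9.
Integrate each monomial from 0 to 2 using ∫_0^2 c·x^n dx = c·2^(n+1)/(n+1):
  ∫_0^2 u(x)^2 dx = ∫_0^2 (4*x^4 - 12*x^3 + 13*x^2 - 6*x + 1) dx. Term by term:
    ∫_0^2 4*x^4 dx = 128/5;  ∫_0^2 -12*x^3 dx = -48;  ∫_0^2 13*x^2 dx = 104/3;
    ∫_0^2 -6*x dx = -12;  ∫_0^2 1 dx = 2.
  Sum: 128/5 − 48 + 104/3 − 12 + 2 = 34/15.
  ∫_0^2 u'(x)^2 dx = ∫_0^2 (16*x^2 - 24*x + 9) dx. Term by term:
    ∫_0^2 16*x^2 dx = 128/3;  ∫_0^2 -24*x dx = -48;  ∫_0^2 9 dx = 18.
  Sum: 128/3 − 48 + 18 = 38/3.
Adding: ||u||_{H^1}^2 = 34/15 + 38/3 = 224/15.


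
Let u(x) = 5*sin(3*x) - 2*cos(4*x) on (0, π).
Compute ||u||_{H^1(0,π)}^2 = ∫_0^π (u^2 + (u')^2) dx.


||u||_{H^1(0,π)}^2 = 2040/7 + 159*π

u'(x) = 8*sin(4*x) + 15*cos(3*x).
Expand u² and (u')² and integrate term by term on (0, π), using: for integers n ≥ 1, ∫_0^π sin²(nx) dx = ∫_0^π cos²(nx) dx = π/2; for n ≠ n', ∫_0^π sin(nx)sin(n'x) dx = ∫_0^π cos(nx)cos(n'x) dx = 0; and by product-to-sum, ∫_0^π sin(nx)cos(n'x) dx = ½∫_0^π [sin((n+n')x) + sin((n−n')x)] dx, which is 0 when n+n' is even and 2n/(n²−n'²) when n+n' is odd (it need not vanish on (0, π)).
  u² squared terms: (-2)²·∫cos(4x)² dx = 4·π/2 = 2*π;  (5)²·∫sin(3x)² dx = 25·π/2 = 25*π/2.
  u² cross terms: 2·(-2)·(5)·∫cos(4x)·sin(3x) dx = -20·(-6/7) = 120/7.
  So ∫_0^π u² dx = 2*π + 25*π/2 + 120/7 = 120/7 + 29*π/2.
  (u')² squared terms: (8)²·∫sin(4x)² dx = 64·π/2 = 32*π;  (15)²·∫cos(3x)² dx = 225·π/2 = 225*π/2.
  (u')² cross terms: 2·(8)·(15)·∫sin(4x)·cos(3x) dx = 240·(8/7) = 1920/7.
  So ∫_0^π (u')² dx = 32*π + 225*π/2 + 1920/7 = 1920/7 + 289*π/2.
||u||_{H^1}^2 = (120/7 + 29*π/2) + (1920/7 + 289*π/2) = 2040/7 + 159*π.


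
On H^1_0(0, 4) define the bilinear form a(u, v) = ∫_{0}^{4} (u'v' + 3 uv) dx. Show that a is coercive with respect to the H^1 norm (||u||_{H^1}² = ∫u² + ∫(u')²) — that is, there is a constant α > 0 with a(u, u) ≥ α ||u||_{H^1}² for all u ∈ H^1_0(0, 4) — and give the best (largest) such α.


α = 1

Coercivity of a(·,·) on H^1_0(0, 4) means a(u, u) ≥ α ||u||_{H^1}² for every u ∈ H^1_0.
The interval has length L = 4, and Poincaré/coercivity depend only on L. Here a(u, u) = ∫(u')² + (3)·∫u².
Here c = 3 ≥ 1, so a(u,u) = ∫(u')² + c∫u² ≥ ∫(u')² + ∫u² = ||u||_{H^1}², i.e. α = 1 works. No larger α is possible: a(u,u) ≥ α||u||_{H^1}² means (1−α)∫(u')² ≥ (α−c)∫u², and for the modes u_n = sin(nπ(x−x₀)/L) (x₀ the left endpoint) one has ∫u_n²/∫(u_n')² = (L/(nπ))² → 0, so a(u_n,u_n)/||u_n||_{H^1}² → 1. Hence the optimal constant is α = 1.
Therefore α = 1.


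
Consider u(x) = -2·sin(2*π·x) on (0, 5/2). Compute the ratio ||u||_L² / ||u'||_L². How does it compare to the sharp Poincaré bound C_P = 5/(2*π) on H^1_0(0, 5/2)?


||u||_L² / ||u'||_L² = 1/(2*π) < C_P = 5/(2*π).

u(x) = -2·sin(2*π·x), so u'(x) = -4*π*cos(2*π*x).
Writing u(x) = A·sin(kπx/L) with A = -2 and k = 5, use ∫_0^L sin²(kπx/L) dx = L/2 and ∫_0^L cos²(kπx/L) dx = L/2.
u² = 4·sin²(2*π·x) and (u')² = 16*π^2·cos²(2*π·x), and each of sin², cos² integrates to L/2 = 5/4 over (0, 5/2).
∫_0^5/2 u² dx = 5, so ||u||_L² = sqrt(5).
∫_0^5/2 (u')² dx = 20*π^2, so ||u'||_L² = 2*sqrt(5)*π.
Ratio ||u||_L² / ||u'||_L² = 1/(2*π).
Sharp Poincaré constant on H^1_0(0, 5/2) is C_P = L/π = 5/(2*π), achieved by sin(2*π/5·x).
This is the k = 5 harmonic; the ratio L/(kπ) is strictly less than C_P = L/π, consistent with the sharp inequality ||u||_L² ≤ C_P ||u'||_L².


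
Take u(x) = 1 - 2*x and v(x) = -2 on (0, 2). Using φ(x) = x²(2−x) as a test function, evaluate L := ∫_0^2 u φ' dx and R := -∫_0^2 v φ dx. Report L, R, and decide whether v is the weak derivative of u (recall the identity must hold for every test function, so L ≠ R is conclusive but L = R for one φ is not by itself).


LHS = 8/3, RHS = 8/3. Yes, v = u' weakly.

u(x) = 1 - 2*x, classical derivative u'(x) = -2.
φ(x) = x²(2−x), so φ'(x) = x*(4 - 3*x).
Note φ(0) = φ(2) = 0, so the boundary term u·φ vanishes.
LHS = ∫_0^2 u(x) φ'(x) dx = ∫_0^2 (6*x^3 - 11*x^2 + 4*x) dx. Term by term:
  ∫_0^2 6*x^3 dx = 24;  ∫_0^2 -11*x^2 dx = -88/3;  ∫_0^2 4*x dx = 8.
Sum: 24 − 88/3 + 8 = 8/3.
So LHS = 8/3.
∫_0^2 v(x) φ(x) dx = ∫_0^2 (2*x^3 - 4*x^2) dx. Term by term:
  ∫_0^2 2*x^3 dx = 8;  ∫_0^2 -4*x^2 dx = -32/3.
Sum: 8 − 32/3 = -8/3.
So RHS = -∫_0^2 v(x) φ(x) dx = 8/3.
LHS = RHS, so the identity holds for this test φ.
Moreover u is smooth here and v(x) = u'(x) = -2 pointwise, so the identity holds for every test function. Hence v is the weak derivative of u.


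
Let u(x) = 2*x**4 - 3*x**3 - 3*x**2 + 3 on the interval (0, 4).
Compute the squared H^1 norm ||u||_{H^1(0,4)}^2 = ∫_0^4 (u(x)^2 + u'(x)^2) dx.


||u||_{H^1}^2 = 25947212/315

The H^1 norm (squared) on an interval (0, L) is
  ||u||_{H^1}^2 = ∫_0^L u(x)^2 dx + ∫_0^L u'(x)^2 dx.
Compute u'(x) = 8*x**3 - 9*x**2 - 6*x.
Then u(x)^2 = 4*x**8 - 12*x**7 - 3*x**6 + 18*x**5 + 21*x**4 - 18*x**3 - 18*x**2 + 9 and u'(x)^2 = 64*x**6 - 144*x**5 - 15*x**4 + 108*x**3 + 36*x**2.
Integrate each monomial from 0 to 4 using ∫_0^4 c·x^n dx = c·4^(n+1)/(n+1):
  ∫_0^4 u(x)^2 dx = ∫_0^4 (4*x^8 - 12*x^7 - 3*x^6 + 18*x^5 + 21*x^4 - 18*x^3 - 18*x^2 + 9) dx. Term by term:
    ∫_0^4 4*x^8 dx = 1048576/9;  ∫_0^4 -12*x^7 dx = -98304;  ∫_0^4 -3*x^6 dx = -49152/7;
    ∫_0^4 18*x^5 dx = 12288;  ∫_0^4 21*x^4 dx = 21504/5;  ∫_0^4 -18*x^3 dx = -1152;
    ∫_0^4 -18*x^2 dx = -384;  ∫_0^4 9 dx = 36.
  Sum: 1048576/9 − 98304 − 49152/7 + 12288 + 21504/5 − 1152 − 384 + 36 = 8275532/315.
  ∫_0^4 u'(x)^2 dx = ∫_0^4 (64*x^6 - 144*x^5 - 15*x^4 + 108*x^3 + 36*x^2) dx. Term by term:
    ∫_0^4 64*x^6 dx = 1048576/7;  ∫_0^4 -144*x^5 dx = -98304;  ∫_0^4 -15*x^4 dx = -3072;
    ∫_0^4 108*x^3 dx = 6912;  ∫_0^4 36*x^2 dx = 768.
  Sum: 1048576/7 − 98304 − 3072 + 6912 + 768 = 392704/7.
Adding: ||u||_{H^1}^2 = 8275532/315 + 392704/7 = 25947212/315.


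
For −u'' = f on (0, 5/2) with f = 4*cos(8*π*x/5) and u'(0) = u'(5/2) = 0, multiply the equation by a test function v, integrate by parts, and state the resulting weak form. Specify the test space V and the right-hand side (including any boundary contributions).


V = H^1(0, 5/2) (no boundary constraint on v; u is determined up to an additive constant); weak form: ∫_0^5/2 u'v' dx = ∫_0^5/2 (4*cos(8*π*x/5)) v dx for all v ∈ V.

Multiply both sides by a test function v and integrate from 0 to 5/2:
  ∫_0^5/2 −u''(x) v(x) dx = ∫_0^5/2 f(x) v(x) dx.
Integrate the LHS by parts once:
  ∫_0^5/2 −u'' v dx = −[u'(x) v(x)]_0^5/2 + ∫_0^5/2 u'(x) v'(x) dx.
Thus ∫_0^5/2 u'(x) v'(x) dx = ∫_0^5/2 f(x) v(x) dx + [u'(x) v(x)]_0^5/2.
Choose V so that boundary terms are either known or forced to vanish.
u has homogeneous Neumann: u'(0) = u'(5/2) = 0. So [u' v]_0^5/2 = 0·v(5/2) − 0·v(0) = 0 for any v; take V = H^1(0, 5/2).
Weak formulation: find u (satisfying any essential BC) such that ∫_0^5/2 u'(x) v'(x) dx = ∫_0^5/2 f v dx for all v ∈ V (homogeneous Neumann, so boundary terms vanish).
Substituting f(x) = 4*cos(8*π*x/5), the right-hand side is ∫_0^5/2 (4*cos(8*π*x/5)) v dx.
Compatibility check (pure Neumann): taking v ≡ 1 ∈ V gives 0 = ∫_0^5/2 f dx + (0) − (0), i.e. ∫_0^5/2 f dx must equal u'(0) − u'(5/2) = 0. Indeed ∫_0^5/2 (4*cos(8*π*x/5)) dx = 0, so the data are compatible. The solution is then unique only up to an additive constant (fix it e.g. by requiring ∫_0^5/2 u dx = 0).


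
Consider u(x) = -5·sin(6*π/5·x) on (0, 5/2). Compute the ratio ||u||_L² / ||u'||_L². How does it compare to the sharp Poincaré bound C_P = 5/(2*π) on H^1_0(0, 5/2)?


||u||_L² / ||u'||_L² = 5/(6*π) < C_P = 5/(2*π).

u(x) = -5·sin(6*π/5·x), so u'(x) = -6*π*cos(6*π*x/5).
Writing u(x) = A·sin(kπx/L) with A = -5 and k = 3, use ∫_0^L sin²(kπx/L) dx = L/2 and ∫_0^L cos²(kπx/L) dx = L/2.
u² = 25·sin²(6*π/5·x) and (u')² = 36*π^2·cos²(6*π/5·x), and each of sin², cos² integrates to L/2 = 5/4 over (0, 5/2).
∫_0^5/2 u² dx = 125/4, so ||u||_L² = 5*sqrt(5)/2.
∫_0^5/2 (u')² dx = 45*π^2, so ||u'||_L² = 3*sqrt(5)*π.
Ratio ||u||_L² / ||u'||_L² = 5/(6*π).
Sharp Poincaré constant on H^1_0(0, 5/2) is C_P = L/π = 5/(2*π), achieved by sin(2*π/5·x).
This is the k = 3 harmonic; the ratio L/(kπ) is strictly less than C_P = L/π, consistent with the sharp inequality ||u||_L² ≤ C_P ||u'||_L².


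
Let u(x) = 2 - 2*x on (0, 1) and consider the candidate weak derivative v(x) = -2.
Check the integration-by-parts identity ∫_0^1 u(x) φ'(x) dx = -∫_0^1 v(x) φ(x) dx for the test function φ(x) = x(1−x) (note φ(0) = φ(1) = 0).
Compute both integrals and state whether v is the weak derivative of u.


LHS = 1/3, RHS = 1/3. Yes, v = u' weakly.

u(x) = 2 - 2*x, classical derivative u'(x) = -2.
φ(x) = x(1−x), so φ'(x) = 1 - 2*x.
Note φ(0) = φ(1) = 0, so the boundary term u·φ vanishes.
LHS = ∫_0^1 u(x) φ'(x) dx = ∫_0^1 (4*x^2 - 6*x + 2) dx. Term by term:
  ∫_0^1 4*x^2 dx = 4/3;  ∫_0^1 -6*x dx = -3;  ∫_0^1 2 dx = 2.
Sum: 4/3 − 3 + 2 = 1/3.
So LHS = 1/3.
∫_0^1 v(x) φ(x) dx = ∫_0^1 (2*x^2 - 2*x) dx. Term by term:
  ∫_0^1 2*x^2 dx = 2/3;  ∫_0^1 -2*x dx = -1.
Sum: 2/3 − 1 = -1/3.
So RHS = -∫_0^1 v(x) φ(x) dx = 1/3.
LHS = RHS, so the identity holds for this test φ.
Moreover u is smooth here and v(x) = u'(x) = -2 pointwise, so the identity holds for every test function. Hence v is the weak derivative of u.


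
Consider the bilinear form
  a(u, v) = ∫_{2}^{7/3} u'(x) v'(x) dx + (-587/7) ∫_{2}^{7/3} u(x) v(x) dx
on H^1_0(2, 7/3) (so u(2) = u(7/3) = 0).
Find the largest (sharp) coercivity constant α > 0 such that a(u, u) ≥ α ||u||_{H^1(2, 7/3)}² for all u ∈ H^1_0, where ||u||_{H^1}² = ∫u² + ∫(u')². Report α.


α = (-587 + 63*π^2)/(7*(1 + 9*π^2))

Coercivity of a(·,·) on H^1_0(2, 7/3) means a(u, u) ≥ α ||u||_{H^1}² for every u ∈ H^1_0.
The interval has length L = 1/3, and Poincaré/coercivity depend only on L. Here a(u, u) = ∫(u')² + (-587/7)·∫u².
Here c = -587/7 < 0 with |c| < (π/L)² = 9*π^2, so coercivity still holds. The condition a(u,u) ≥ α||u||_{H^1}² reads (1−α)∫(u')² ≥ (α−c)∫u². Any admissible α is ≤ 1 (rapidly oscillating u have ∫u²/∫(u')² → 0), and α = 1 would force 0 ≥ (1−c)∫u², impossible since c < 1; so 1−α > 0. By the sharp Poincaré inequality on H^1_0 of an interval of length L, ∫(u')² ≥ (π/L)²∫u² with equality for the first sine mode sin(π(x−x₀)/L) (x₀ the left endpoint), so the inequality holds for all u iff (1−α)(π/L)² ≥ α − c, i.e. α ≤ ((π/L)² + c)/((π/L)² + 1) = (1 + c(L/π)²)/(1 + (L/π)²). (Direct route, valid since c ≤ 0: Poincaré gives c∫u² ≥ c(L/π)²∫(u')², so a(u,u) ≥ (1 + c(L/π)²)∫(u')², while ||u||_{H^1}² ≤ (1 + (L/π)²)∫(u')²; dividing yields the same α.) With (π/L)² = 9*π^2 and c = -587/7, the largest admissible constant is α = ((π/L)² + c)/((π/L)² + 1).
Simplifying, α = (-587 + 63*π^2)/(7*(1 + 9*π^2)).


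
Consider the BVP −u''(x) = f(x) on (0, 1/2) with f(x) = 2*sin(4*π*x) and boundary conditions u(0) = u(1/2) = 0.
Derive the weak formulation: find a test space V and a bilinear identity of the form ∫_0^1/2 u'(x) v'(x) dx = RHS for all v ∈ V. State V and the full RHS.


V = H^1_0(0, 1/2) (so v(0) = v(1/2) = 0); weak form: ∫_0^1/2 u'v' dx = ∫_0^1/2 (2*sin(4*π*x)) v dx for all v ∈ V.

Multiply both sides by a test function v and integrate from 0 to 1/2:
  ∫_0^1/2 −u''(x) v(x) dx = ∫_0^1/2 f(x) v(x) dx.
Integrate the LHS by parts once:
  ∫_0^1/2 −u'' v dx = −[u'(x) v(x)]_0^1/2 + ∫_0^1/2 u'(x) v'(x) dx.
Thus ∫_0^1/2 u'(x) v'(x) dx = ∫_0^1/2 f(x) v(x) dx + [u'(x) v(x)]_0^1/2.
Choose V so that boundary terms are either known or forced to vanish.
u is Dirichlet: u(0) = u(1/2) = 0. Let V = H^1_0(0, 1/2); then v(0) = v(1/2) = 0, and [u' v]_0^1/2 = 0.
Weak formulation: find u (satisfying any essential BC) such that ∫_0^1/2 u'(x) v'(x) dx = ∫_0^1/2 f v dx for all v ∈ V.
Substituting f(x) = 2*sin(4*π*x), the right-hand side is ∫_0^1/2 (2*sin(4*π*x)) v dx.


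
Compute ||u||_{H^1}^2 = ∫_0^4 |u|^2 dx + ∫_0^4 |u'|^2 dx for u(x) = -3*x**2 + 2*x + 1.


||u||_{H^1}^2 = 24908/15

The H^1 norm (squared) on an interval (0, L) is
  ||u||_{H^1}^2 = ∫_0^L u(x)^2 dx + ∫_0^L u'(x)^2 dx.
Compute u'(x) = 2 - 6*x.
Then u(x)^2 = 9*x**4 - 12*x**3 - 2*x**2 + 4*x + 1 and u'(x)^2 = 36*x**2 - 24*x + 4.
Integrate each monomial from 0 to 4 using ∫_0^4 c·x^n dx = c·4^(n+1)/(n+1):
  ∫_0^4 u(x)^2 dx = ∫_0^4 (9*x^4 - 12*x^3 - 2*x^2 + 4*x + 1) dx. Term by term:
    ∫_0^4 9*x^4 dx = 9216/5;  ∫_0^4 -12*x^3 dx = -768;  ∫_0^4 -2*x^2 dx = -128/3;
    ∫_0^4 4*x dx = 32;  ∫_0^4 1 dx = 4.
  Sum: 9216/5 − 768 − 128/3 + 32 + 4 = 16028/15.
  ∫_0^4 u'(x)^2 dx = ∫_0^4 (36*x^2 - 24*x + 4) dx. Term by term:
    ∫_0^4 36*x^2 dx = 768;  ∫_0^4 -24*x dx = -192;  ∫_0^4 4 dx = 16.
  Sum: 768 − 192 + 16 = 592.
Adding: ||u||_{H^1}^2 = 16028/15 + 592 = 24908/15.


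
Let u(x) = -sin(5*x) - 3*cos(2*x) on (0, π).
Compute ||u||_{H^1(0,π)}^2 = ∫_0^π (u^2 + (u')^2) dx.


||u||_{H^1(0,π)}^2 = 100/7 + 71*π/2

u'(x) = 6*sin(2*x) - 5*cos(5*x).
Expand u² and (u')² and integrate term by term on (0, π), using: for integers n ≥ 1, ∫_0^π sin²(nx) dx = ∫_0^π cos²(nx) dx = π/2; for n ≠ n', ∫_0^π sin(nx)sin(n'x) dx = ∫_0^π cos(nx)cos(n'x) dx = 0; and by product-to-sum, ∫_0^π sin(nx)cos(n'x) dx = ½∫_0^π [sin((n+n')x) + sin((n−n')x)] dx, which is 0 when n+n' is even and 2n/(n²−n'²) when n+n' is odd (it need not vanish on (0, π)).
  u² squared terms: (-1)²·∫sin(5x)² dx = 1·π/2 = π/2;  (-3)²·∫cos(2x)² dx = 9·π/2 = 9*π/2.
  u² cross terms: 2·(-1)·(-3)·∫sin(5x)·cos(2x) dx = 6·(10/21) = 20/7.
  So ∫_0^π u² dx = π/2 + 9*π/2 + 20/7 = 20/7 + 5*π.
  (u')² squared terms: (-5)²·∫cos(5x)² dx = 25·π/2 = 25*π/2;  (6)²·∫sin(2x)² dx = 36·π/2 = 18*π.
  (u')² cross terms: 2·(-5)·(6)·∫cos(5x)·sin(2x) dx = -60·(-4/21) = 80/7.
  So ∫_0^π (u')² dx = 25*π/2 + 18*π + 80/7 = 80/7 + 61*π/2.
||u||_{H^1}^2 = (20/7 + 5*π) + (80/7 + 61*π/2) = 100/7 + 71*π/2.


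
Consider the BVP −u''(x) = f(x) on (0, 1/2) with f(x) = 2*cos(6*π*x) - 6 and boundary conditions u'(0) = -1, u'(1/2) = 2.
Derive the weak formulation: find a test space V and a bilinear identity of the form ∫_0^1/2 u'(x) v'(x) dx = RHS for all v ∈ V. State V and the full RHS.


V = H^1(0, 1/2) (v unrestricted at boundary; u is determined up to an additive constant); weak form: ∫_0^1/2 u'v' dx = ∫_0^1/2 (2*cos(6*π*x) - 6) v dx + 2·v(1/2) + v(0) for all v ∈ V.

Multiply both sides by a test function v and integrate from 0 to 1/2:
  ∫_0^1/2 −u''(x) v(x) dx = ∫_0^1/2 f(x) v(x) dx.
Integrate the LHS by parts once:
  ∫_0^1/2 −u'' v dx = −[u'(x) v(x)]_0^1/2 + ∫_0^1/2 u'(x) v'(x) dx.
Thus ∫_0^1/2 u'(x) v'(x) dx = ∫_0^1/2 f(x) v(x) dx + [u'(x) v(x)]_0^1/2.
Choose V so that boundary terms are either known or forced to vanish.
u has inhomogeneous Neumann u'(0) = -1, u'(1/2) = 2. [u' v]_0^1/2 = (2)·v(1/2) − (-1)·v(0) = 2·v(1/2) + v(0). Take V = H^1(0, 1/2); boundary term becomes part of RHS.
Weak formulation: find u (satisfying any essential BC) such that ∫_0^1/2 u'(x) v'(x) dx = ∫_0^1/2 f v dx + 2·v(1/2) + v(0) for all v ∈ V (Neumann data are natural BCs: they enter the RHS as boundary terms).
Substituting f(x) = 2*cos(6*π*x) - 6, the right-hand side is ∫_0^1/2 (2*cos(6*π*x) - 6) v dx + 2·v(1/2) + v(0).
Compatibility check (pure Neumann): taking v ≡ 1 ∈ V gives 0 = ∫_0^1/2 f dx + (2) − (-1), i.e. ∫_0^1/2 f dx must equal u'(0) − u'(1/2) = -3. Indeed ∫_0^1/2 (2*cos(6*π*x) - 6) dx = -3, so the data are compatible. The solution is then unique only up to an additive constant (fix it e.g. by requiring ∫_0^1/2 u dx = 0).


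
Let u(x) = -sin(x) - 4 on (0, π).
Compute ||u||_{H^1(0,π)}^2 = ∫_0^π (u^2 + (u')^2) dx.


||u||_{H^1(0,π)}^2 = 16 + 17*π

u'(x) = -cos(x).
Expand u² and (u')² and integrate term by term on (0, π), using: for integers n ≥ 1, ∫_0^π sin²(nx) dx = ∫_0^π cos²(nx) dx = π/2; for n ≠ n', ∫_0^π sin(nx)sin(n'x) dx = ∫_0^π cos(nx)cos(n'x) dx = 0; and by product-to-sum, ∫_0^π sin(nx)cos(n'x) dx = ½∫_0^π [sin((n+n')x) + sin((n−n')x)] dx, which is 0 when n+n' is even and 2n/(n²−n'²) when n+n' is odd (it need not vanish on (0, π)). For the constant mode: ∫_0^π 1 dx = π, ∫_0^π cos(nx) dx = 0, ∫_0^π sin(nx) dx = (1−(−1)^n)/n.
  u² squared terms: (-4)²·∫1 dx = 16·π = 16*π;  (-1)²·∫sin(x)² dx = 1·π/2 = π/2.
  u² cross terms: 2·(-4)·(-1)·∫1·sin(x) dx = 8·(2) = 16.
  So ∫_0^π u² dx = 16*π + π/2 + 16 = 16 + 33*π/2.
  (u')² squared terms: (-1)²·∫cos(x)² dx = 1·π/2 = π/2.
  So ∫_0^π (u')² dx = π/2.
||u||_{H^1}^2 = (16 + 33*π/2) + (π/2) = 16 + 17*π.


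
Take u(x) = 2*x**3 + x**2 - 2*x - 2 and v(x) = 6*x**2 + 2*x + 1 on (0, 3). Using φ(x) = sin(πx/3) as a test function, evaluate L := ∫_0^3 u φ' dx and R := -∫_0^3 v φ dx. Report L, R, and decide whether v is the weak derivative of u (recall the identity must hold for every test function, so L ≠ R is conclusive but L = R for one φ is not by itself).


LHS = -168/π + 648/π^3, RHS = -186/π + 648/π^3. No, v is not the weak derivative of u.

u(x) = 2*x**3 + x**2 - 2*x - 2, classical derivative u'(x) = 6*x**2 + 2*x - 2.
φ(x) = sin(πx/3), so φ'(x) = π*cos(π*x/3)/3.
Note φ(0) = φ(3) = 0, so the boundary term u·φ vanishes.
LHS = ∫_0^3 u(x) φ'(x) dx = ∫_0^3 (2*π*x^3*cos(π*x/3)/3 + π*x^2*cos(π*x/3)/3 - 2*π*x*cos(π*x/3)/3 - 2*π*cos(π*x/3)/3) dx. Term by term:
  ∫_0^3 -2*π*cos(π*x/3)/3 dx = 0;  ∫_0^3 -2*π*x*cos(π*x/3)/3 dx = 12/π;  ∫_0^3 π*x^2*cos(π*x/3)/3 dx = -18/π;
  ∫_0^3 2*π*x^3*cos(π*x/3)/3 dx = -162/π + 648/π^3.
Sum: 0 + 12/π − 18/π + -162/π + 648/π^3 = -168/π + 648/π^3.
So LHS = -168/π + 648/π^3.
∫_0^3 v(x) φ(x) dx = ∫_0^3 (6*x^2*sin(π*x/3) + 2*x*sin(π*x/3) + sin(π*x/3)) dx. Term by term:
  ∫_0^3 2*x*sin(π*x/3) dx = 18/π;  ∫_0^3 6*x^2*sin(π*x/3) dx = -648/π^3 + 162/π;  ∫_0^3 sin(π*x/3) dx = 6/π.
Sum: 18/π + -648/π^3 + 162/π + 6/π = -648/π^3 + 186/π.
So RHS = -∫_0^3 v(x) φ(x) dx = -186/π + 648/π^3.
LHS − RHS = 18/π ≠ 0, so the identity fails.
(For a valid weak derivative the identity must hold for EVERY test function, in particular this one. The failure shows v is NOT the weak derivative of u.)
Correct weak derivative would be u'(x) = 6*x**2 + 2*x - 2.


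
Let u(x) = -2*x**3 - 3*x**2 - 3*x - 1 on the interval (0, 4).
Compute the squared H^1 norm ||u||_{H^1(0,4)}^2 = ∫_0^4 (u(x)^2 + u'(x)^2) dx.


||u||_{H^1}^2 = 1311656/35

The H^1 norm (squared) on an interval (0, L) is
  ||u||_{H^1}^2 = ∫_0^L u(x)^2 dx + ∫_0^L u'(x)^2 dx.
Compute u'(x) = -6*x**2 - 6*x - 3.
Then u(x)^2 = 4*x**6 + 12*x**5 + 21*x**4 + 22*x**3 + 15*x**2 + 6*x + 1 and u'(x)^2 = 36*x**4 + 72*x**3 + 72*x**2 + 36*x + 9.
Integrate each monomial from 0 to 4 using ∫_0^4 c·x^n dx = c·4^(n+1)/(n+1):
  ∫_0^4 u(x)^2 dx = ∫_0^4 (4*x^6 + 12*x^5 + 21*x^4 + 22*x^3 + 15*x^2 + 6*x + 1) dx. Term by term:
    ∫_0^4 4*x^6 dx = 65536/7;  ∫_0^4 12*x^5 dx = 8192;  ∫_0^4 21*x^4 dx = 21504/5;
    ∫_0^4 22*x^3 dx = 1408;  ∫_0^4 15*x^2 dx = 320;  ∫_0^4 6*x dx = 48;
    ∫_0^4 1 dx = 4.
  Sum: 65536/7 + 8192 + 21504/5 + 1408 + 320 + 48 + 4 = 827228/35.
  ∫_0^4 u'(x)^2 dx = ∫_0^4 (36*x^4 + 72*x^3 + 72*x^2 + 36*x + 9) dx. Term by term:
    ∫_0^4 36*x^4 dx = 36864/5;  ∫_0^4 72*x^3 dx = 4608;  ∫_0^4 72*x^2 dx = 1536;
    ∫_0^4 36*x dx = 288;  ∫_0^4 9 dx = 36.
  Sum: 36864/5 + 4608 + 1536 + 288 + 36 = 69204/5.
Adding: ||u||_{H^1}^2 = 827228/35 + 69204/5 = 1311656/35.


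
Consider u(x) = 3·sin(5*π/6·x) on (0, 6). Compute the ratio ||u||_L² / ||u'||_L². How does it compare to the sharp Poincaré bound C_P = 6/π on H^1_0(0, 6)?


||u||_L² / ||u'||_L² = 6/(5*π) < C_P = 6/π.

u(x) = 3·sin(5*π/6·x), so u'(x) = 5*π*cos(5*π*x/6)/2.
Writing u(x) = A·sin(kπx/L) with A = 3 and k = 5, use ∫_0^L sin²(kπx/L) dx = L/2 and ∫_0^L cos²(kπx/L) dx = L/2.
u² = 9·sin²(5*π/6·x) and (u')² = 25*π^2/4·cos²(5*π/6·x), and each of sin², cos² integrates to L/2 = 3 over (0, 6).
∫_0^6 u² dx = 27, so ||u||_L² = 3*sqrt(3).
∫_0^6 (u')² dx = 75*π^2/4, so ||u'||_L² = 5*sqrt(3)*π/2.
Ratio ||u||_L² / ||u'||_L² = 6/(5*π).
Sharp Poincaré constant on H^1_0(0, 6) is C_P = L/π = 6/π, achieved by sin(π/6·x).
This is the k = 5 harmonic; the ratio L/(kπ) is strictly less than C_P = L/π, consistent with the sharp inequality ||u||_L² ≤ C_P ||u'||_L².


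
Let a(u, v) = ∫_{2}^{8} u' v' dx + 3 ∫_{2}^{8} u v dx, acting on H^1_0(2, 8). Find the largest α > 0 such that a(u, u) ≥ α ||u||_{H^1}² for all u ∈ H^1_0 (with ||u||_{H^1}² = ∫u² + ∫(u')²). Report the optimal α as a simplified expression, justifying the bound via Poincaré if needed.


α = 1

Coercivity of a(·,·) on H^1_0(2, 8) means a(u, u) ≥ α ||u||_{H^1}² for every u ∈ H^1_0.
The interval has length L = 6, and Poincaré/coercivity depend only on L. Here a(u, u) = ∫(u')² + (3)·∫u².
Here c = 3 ≥ 1, so a(u,u) = ∫(u')² + c∫u² ≥ ∫(u')² + ∫u² = ||u||_{H^1}², i.e. α = 1 works. No larger α is possible: a(u,u) ≥ α||u||_{H^1}² means (1−α)∫(u')² ≥ (α−c)∫u², and for the modes u_n = sin(nπ(x−x₀)/L) (x₀ the left endpoint) one has ∫u_n²/∫(u_n')² = (L/(nπ))² → 0, so a(u_n,u_n)/||u_n||_{H^1}² → 1. Hence the optimal constant is α = 1.
Therefore α = 1.


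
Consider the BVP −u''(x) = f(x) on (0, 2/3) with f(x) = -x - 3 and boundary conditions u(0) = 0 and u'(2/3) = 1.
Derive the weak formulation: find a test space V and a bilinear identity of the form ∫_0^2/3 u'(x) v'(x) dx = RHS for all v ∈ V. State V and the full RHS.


V = {v ∈ H^1(0, 2/3) : v(0) = 0} (test functions vanish at x = 0 where u is specified); weak form: ∫_0^2/3 u'v' dx = ∫_0^2/3 (-x - 3) v dx + v(2/3) for all v ∈ V.

Multiply both sides by a test function v and integrate from 0 to 2/3:
  ∫_0^2/3 −u''(x) v(x) dx = ∫_0^2/3 f(x) v(x) dx.
Integrate the LHS by parts once:
  ∫_0^2/3 −u'' v dx = −[u'(x) v(x)]_0^2/3 + ∫_0^2/3 u'(x) v'(x) dx.
Thus ∫_0^2/3 u'(x) v'(x) dx = ∫_0^2/3 f(x) v(x) dx + [u'(x) v(x)]_0^2/3.
Choose V so that boundary terms are either known or forced to vanish.
Mixed BC: u(0) = 0 (Dirichlet) and u'(2/3) = 1 (Neumann). Define V = {v ∈ H^1(0, 2/3) : v(0) = 0}. Then [u' v]_0^2/3 = u'(2/3)·v(2/3) − u'(0)·0 = v(2/3).
Weak formulation: find u (satisfying any essential BC) such that ∫_0^2/3 u'(x) v'(x) dx = ∫_0^2/3 f v dx + v(2/3) for all v ∈ V (Dirichlet at 0 absorbed into V; Neumann datum at x = 2/3 contributes the boundary term).
Substituting f(x) = -x - 3, the right-hand side is ∫_0^2/3 (-x - 3) v dx + v(2/3).


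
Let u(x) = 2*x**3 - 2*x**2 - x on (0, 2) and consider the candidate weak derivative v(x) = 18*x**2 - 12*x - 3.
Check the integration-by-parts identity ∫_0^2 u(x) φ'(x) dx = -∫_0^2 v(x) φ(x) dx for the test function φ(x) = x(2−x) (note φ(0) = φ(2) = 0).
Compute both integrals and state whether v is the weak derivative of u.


LHS = -44/15, RHS = -44/5. No, v is not the weak derivative of u.

u(x) = 2*x**3 - 2*x**2 - x, classical derivative u'(x) = 6*x**2 - 4*x - 1.
φ(x) = x(2−x), so φ'(x) = 2 - 2*x.
Note φ(0) = φ(2) = 0, so the boundary term u·φ vanishes.
LHS = ∫_0^2 u(x) φ'(x) dx = ∫_0^2 (-4*x^4 + 8*x^3 - 2*x^2 - 2*x) dx. Term by term:
  ∫_0^2 -4*x^4 dx = -128/5;  ∫_0^2 8*x^3 dx = 32;  ∫_0^2 -2*x^2 dx = -16/3;
  ∫_0^2 -2*x dx = -4.
Sum: -128/5 + 32 − 16/3 − 4 = -44/15.
So LHS = -44/15.
∫_0^2 v(x) φ(x) dx = ∫_0^2 (-18*x^4 + 48*x^3 - 21*x^2 - 6*x) dx. Term by term:
  ∫_0^2 -18*x^4 dx = -576/5;  ∫_0^2 48*x^3 dx = 192;  ∫_0^2 -21*x^2 dx = -56;
  ∫_0^2 -6*x dx = -12.
Sum: -576/5 + 192 − 56 − 12 = 44/5.
So RHS = -∫_0^2 v(x) φ(x) dx = -44/5.
LHS − RHS = 88/15 ≠ 0, so the identity fails.
(For a valid weak derivative the identity must hold for EVERY test function, in particular this one. The failure shows v is NOT the weak derivative of u.)
Correct weak derivative would be u'(x) = 6*x**2 - 4*x - 1.


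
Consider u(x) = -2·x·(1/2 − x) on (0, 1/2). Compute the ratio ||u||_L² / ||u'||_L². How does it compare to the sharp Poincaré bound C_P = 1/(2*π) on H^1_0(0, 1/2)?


||u||_L² / ||u'||_L² = sqrt(10)/20 < C_P = 1/(2*π).

u(x) = -2·x·(1/2 − x), so u'(x) = 4*x - 1.
u(x) = -2·x·(1/2 − x) vanishes at x = 0 and x = 1/2, so u ∈ H^1_0(0, 1/2). Differentiate via the product rule and integrate the resulting polynomials term by term.
  ∫_0^1/2 u² dx = ∫_0^1/2 (4*x^4 - 4*x^3 + x^2) dx. Term by term:
    ∫_0^1/2 4*x^4 dx = 1/40;  ∫_0^1/2 -4*x^3 dx = -1/16;  ∫_0^1/2 x^2 dx = 1/24.
  Sum: 1/40 − 1/16 + 1/24 = 1/240.
  ∫_0^1/2 (u')² dx = ∫_0^1/2 (16*x^2 - 8*x + 1) dx. Term by term:
    ∫_0^1/2 16*x^2 dx = 2/3;  ∫_0^1/2 -8*x dx = -1;  ∫_0^1/2 1 dx = 1/2.
  Sum: 2/3 − 1 + 1/2 = 1/6.
∫_0^1/2 u² dx = 1/240, so ||u||_L² = sqrt(15)/60.
∫_0^1/2 (u')² dx = 1/6, so ||u'||_L² = sqrt(6)/6.
Ratio ||u||_L² / ||u'||_L² = sqrt(10)/20.
Sharp Poincaré constant on H^1_0(0, 1/2) is C_P = L/π = 1/(2*π), achieved by sin(2*π·x).
A polynomial bump cannot attain the sharp Poincaré constant (only the first sine eigenfunction does), so the ratio is strictly less than C_P, consistent with ||u||_L² ≤ C_P ||u'||_L².


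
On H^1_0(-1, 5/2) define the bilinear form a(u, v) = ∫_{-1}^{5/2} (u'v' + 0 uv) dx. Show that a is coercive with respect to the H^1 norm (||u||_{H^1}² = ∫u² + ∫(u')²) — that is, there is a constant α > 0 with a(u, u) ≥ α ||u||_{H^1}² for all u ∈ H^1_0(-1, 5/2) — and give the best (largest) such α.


α = 4*π^2/(4*π^2 + 49)

Coercivity of a(·,·) on H^1_0(-1, 5/2) means a(u, u) ≥ α ||u||_{H^1}² for every u ∈ H^1_0.
The interval has length L = 7/2, and Poincaré/coercivity depend only on L. Here a(u, u) = ∫(u')² + (0)·∫u².
Here c = 0, so a(u,u) = ∫(u')² alone. The condition a(u,u) ≥ α||u||_{H^1}² reads (1−α)∫(u')² ≥ (α−c)∫u². Any admissible α is ≤ 1 (rapidly oscillating u have ∫u²/∫(u')² → 0), and α = 1 would force 0 ≥ (1−c)∫u², impossible since c < 1; so 1−α > 0. By the sharp Poincaré inequality on H^1_0 of an interval of length L, ∫(u')² ≥ (π/L)²∫u² with equality for the first sine mode sin(π(x−x₀)/L) (x₀ the left endpoint), so the inequality holds for all u iff (1−α)(π/L)² ≥ α − c, i.e. α ≤ ((π/L)² + c)/((π/L)² + 1) = (1 + c(L/π)²)/(1 + (L/π)²). (Direct route, valid since c ≤ 0: Poincaré gives c∫u² ≥ c(L/π)²∫(u')², so a(u,u) ≥ (1 + c(L/π)²)∫(u')², while ||u||_{H^1}² ≤ (1 + (L/π)²)∫(u')²; dividing yields the same α.) With (π/L)² = 4*π^2/49 and c = 0, the largest admissible constant is α = ((π/L)² + c)/((π/L)² + 1).
Simplifying, α = 4*π^2/(4*π^2 + 49).
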